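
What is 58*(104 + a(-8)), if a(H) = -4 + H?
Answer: 5336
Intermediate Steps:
58*(104 + a(-8)) = 58*(104 + (-4 - 8)) = 58*(104 - 12) = 58*92 = 5336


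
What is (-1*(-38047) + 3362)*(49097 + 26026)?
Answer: 3110768307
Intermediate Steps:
(-1*(-38047) + 3362)*(49097 + 26026) = (38047 + 3362)*75123 = 41409*75123 = 3110768307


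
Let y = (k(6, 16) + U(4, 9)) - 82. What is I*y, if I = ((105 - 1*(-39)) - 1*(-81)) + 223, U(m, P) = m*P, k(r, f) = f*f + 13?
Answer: 99904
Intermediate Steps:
k(r, f) = 13 + f**2 (k(r, f) = f**2 + 13 = 13 + f**2)
U(m, P) = P*m
y = 223 (y = ((13 + 16**2) + 9*4) - 82 = ((13 + 256) + 36) - 82 = (269 + 36) - 82 = 305 - 82 = 223)
I = 448 (I = ((105 + 39) + 81) + 223 = (144 + 81) + 223 = 225 + 223 = 448)
I*y = 448*223 = 99904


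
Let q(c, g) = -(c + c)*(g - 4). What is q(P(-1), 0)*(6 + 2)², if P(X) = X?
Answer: -512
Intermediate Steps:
q(c, g) = -2*c*(-4 + g)
q(P(-1), 0)*(6 + 2)² = (2*(-1)*(4 - 1*0))*(6 + 2)² = (2*(-1)*(4 + 0))*8² = (2*(-1)*4)*64 = -8*64 = -512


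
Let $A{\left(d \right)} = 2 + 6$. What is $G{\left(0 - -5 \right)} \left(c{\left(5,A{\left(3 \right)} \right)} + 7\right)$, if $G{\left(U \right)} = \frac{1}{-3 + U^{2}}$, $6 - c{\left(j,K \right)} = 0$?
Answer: $\frac{13}{22} \approx 0.59091$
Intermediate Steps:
$A{\left(d \right)} = 8$
$c{\left(j,K \right)} = 6$ ($c{\left(j,K \right)} = 6 - 0 = 6 + 0 = 6$)
$G{\left(0 - -5 \right)} \left(c{\left(5,A{\left(3 \right)} \right)} + 7\right) = \frac{6 + 7}{-3 + \left(0 - -5\right)^{2}} = \frac{1}{-3 + \left(0 + 5\right)^{2}} \cdot 13 = \frac{1}{-3 + 5^{2}} \cdot 13 = \frac{1}{-3 + 25} \cdot 13 = \frac{1}{22} \cdot 13 = \frac{13}{22}$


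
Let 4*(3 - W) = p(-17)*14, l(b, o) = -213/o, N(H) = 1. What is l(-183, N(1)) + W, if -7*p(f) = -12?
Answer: -216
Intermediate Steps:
p(f) = 12/7 (p(f) = -⅐*(-12) = 12/7)
W = -3 (W = 3 - 3*14/7 = 3 - ¼*24 = 3 - 6 = -3)
l(-183, N(1)) + W = -213/1 - 3 = -213*1 - 3 = -213 - 3 = -216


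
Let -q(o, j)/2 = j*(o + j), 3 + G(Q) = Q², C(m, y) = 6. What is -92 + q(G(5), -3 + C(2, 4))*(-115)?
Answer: 17158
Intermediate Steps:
G(Q) = -3 + Q²
q(o, j) = -2*j*(j + o) (q(o, j) = -2*j*(o + j) = -2*j*(j + o))
-92 + q(G(5), -3 + C(2, 4))*(-115) = -92 - 2*(-3 + 6)*((-3 + 6) + (-3 + 5²))*(-115) = -92 - 2*3*(3 + (-3 + 25))*(-115) = -92 - 2*3*(3 + 22)*(-115) = -92 - 2*3*25*(-115) = -92 - 150*(-115) = -92 + 17250 = 17158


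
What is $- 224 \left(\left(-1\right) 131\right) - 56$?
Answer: $29288$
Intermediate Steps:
$- 224 \left(\left(-1\right) 131\right) - 56 = \left(-224\right) \left(-131\right) - 56 = 29344 - 56 = 29288$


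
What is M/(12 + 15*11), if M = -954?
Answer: -318/59 ≈ -5.3898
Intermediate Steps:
M/(12 + 15*11) = -954/(12 + 15*11) = -954/(12 + 165) = -954/177 = -954*1/177 = -318/59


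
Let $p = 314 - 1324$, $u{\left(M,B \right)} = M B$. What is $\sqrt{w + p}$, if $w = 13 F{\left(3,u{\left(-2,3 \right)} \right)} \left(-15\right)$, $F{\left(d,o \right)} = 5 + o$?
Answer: $i \sqrt{815} \approx 28.548 i$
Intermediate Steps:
$u{\left(M,B \right)} = B M$
$p = -1010$
$w = 195$ ($w = 13 \left(5 + 3 \left(-2\right)\right) \left(-15\right) = 13 \left(5 - 6\right) \left(-15\right) = 13 \left(-1\right) \left(-15\right) = \left(-13\right) \left(-15\right) = 195$)
$\sqrt{w + p} = \sqrt{195 - 1010} = \sqrt{-815} = i \sqrt{815}$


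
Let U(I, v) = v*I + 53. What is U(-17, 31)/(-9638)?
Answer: 3/61 ≈ 0.049180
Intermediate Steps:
U(I, v) = 53 + I*v (U(I, v) = I*v + 53 = 53 + I*v)
U(-17, 31)/(-9638) = (53 - 17*31)/(-9638) = (53 - 527)*(-1/9638) = -474*(-1/9638) = 3/61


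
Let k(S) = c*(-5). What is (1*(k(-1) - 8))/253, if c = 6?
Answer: -38/253 ≈ -0.15020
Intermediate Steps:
k(S) = -30 (k(S) = 6*(-5) = -30)
(1*(k(-1) - 8))/253 = (1*(-30 - 8))/253 = (1*(-38))*(1/253) = -38*1/253 = -38/253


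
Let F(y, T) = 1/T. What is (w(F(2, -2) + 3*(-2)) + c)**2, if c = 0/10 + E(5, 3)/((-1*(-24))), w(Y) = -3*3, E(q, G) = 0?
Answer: 81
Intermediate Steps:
w(Y) = -9
c = 0 (c = 0/10 + 0/((-1*(-24))) = 0*(1/10) + 0/24 = 0 + 0*(1/24) = 0 + 0 = 0)
(w(F(2, -2) + 3*(-2)) + c)**2 = (-9 + 0)**2 = (-9)**2 = 81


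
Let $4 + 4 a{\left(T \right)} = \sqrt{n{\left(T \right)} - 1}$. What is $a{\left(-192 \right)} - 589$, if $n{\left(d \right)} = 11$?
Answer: $-590 + \frac{\sqrt{10}}{4} \approx -589.21$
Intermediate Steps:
$a{\left(T \right)} = -1 + \frac{\sqrt{10}}{4}$ ($a{\left(T \right)} = -1 + \frac{\sqrt{11 - 1}}{4} = -1 + \frac{\sqrt{10}}{4}$)
$a{\left(-192 \right)} - 589 = \left(-1 + \frac{\sqrt{10}}{4}\right) - 589 = -590 + \frac{\sqrt{10}}{4}$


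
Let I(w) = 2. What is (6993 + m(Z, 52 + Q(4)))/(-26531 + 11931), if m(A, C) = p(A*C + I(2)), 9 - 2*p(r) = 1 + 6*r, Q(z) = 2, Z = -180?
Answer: -36151/14600 ≈ -2.4761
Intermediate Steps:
p(r) = 4 - 3*r (p(r) = 9/2 - (1 + 6*r)/2 = 9/2 + (-½ - 3*r) = 4 - 3*r)
m(A, C) = -2 - 3*A*C (m(A, C) = 4 - 3*(A*C + 2) = 4 - 3*(2 + A*C) = 4 + (-6 - 3*A*C) = -2 - 3*A*C)
(6993 + m(Z, 52 + Q(4)))/(-26531 + 11931) = (6993 + (-2 - 3*(-180)*(52 + 2)))/(-26531 + 11931) = (6993 + (-2 - 3*(-180)*54))/(-14600) = (6993 + (-2 + 29160))*(-1/14600) = (6993 + 29158)*(-1/14600) = 36151*(-1/14600) = -36151/14600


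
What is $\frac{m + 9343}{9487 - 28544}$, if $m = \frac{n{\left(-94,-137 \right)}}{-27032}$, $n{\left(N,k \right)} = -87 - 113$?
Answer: $- \frac{31570022}{64393603} \approx -0.49027$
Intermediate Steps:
$n{\left(N,k \right)} = -200$ ($n{\left(N,k \right)} = -87 - 113 = -200$)
$m = \frac{25}{3379}$ ($m = - \frac{200}{-27032} = \left(-200\right) \left(- \frac{1}{27032}\right) = \frac{25}{3379} \approx 0.0073986$)
$\frac{m + 9343}{9487 - 28544} = \frac{\frac{25}{3379} + 9343}{9487 - 28544} = \frac{31570022}{3379 \left(-19057\right)} = \frac{31570022}{3379} \left(- \frac{1}{19057}\right) = - \frac{31570022}{64393603}$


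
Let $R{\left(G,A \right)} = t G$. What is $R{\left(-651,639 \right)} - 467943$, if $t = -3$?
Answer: $-465990$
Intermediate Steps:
$R{\left(G,A \right)} = - 3 G$
$R{\left(-651,639 \right)} - 467943 = \left(-3\right) \left(-651\right) - 467943 = 1953 - 467943 = -465990$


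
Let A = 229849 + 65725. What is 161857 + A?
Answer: 457431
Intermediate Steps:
A = 295574
161857 + A = 161857 + 295574 = 457431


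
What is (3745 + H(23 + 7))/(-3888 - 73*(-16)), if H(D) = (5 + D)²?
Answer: -497/272 ≈ -1.8272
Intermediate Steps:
(3745 + H(23 + 7))/(-3888 - 73*(-16)) = (3745 + (5 + (23 + 7))²)/(-3888 - 73*(-16)) = (3745 + (5 + 30)²)/(-3888 + 1168) = (3745 + 35²)/(-2720) = (3745 + 1225)*(-1/2720) = 4970*(-1/2720) = -497/272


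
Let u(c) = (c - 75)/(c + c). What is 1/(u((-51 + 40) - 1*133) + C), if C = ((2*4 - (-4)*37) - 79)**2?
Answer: 96/569257 ≈ 0.00016864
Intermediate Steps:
u(c) = (-75 + c)/(2*c) (u(c) = (-75 + c)/((2*c)) = (-75 + c)*(1/(2*c)) = (-75 + c)/(2*c))
C = 5929 (C = ((8 - 1*(-148)) - 79)**2 = ((8 + 148) - 79)**2 = (156 - 79)**2 = 77**2 = 5929)
1/(u((-51 + 40) - 1*133) + C) = 1/((-75 + ((-51 + 40) - 1*133))/(2*((-51 + 40) - 1*133)) + 5929) = 1/((-75 + (-11 - 133))/(2*(-11 - 133)) + 5929) = 1/((1/2)*(-75 - 144)/(-144) + 5929) = 1/((1/2)*(-1/144)*(-219) + 5929) = 1/(73/96 + 5929) = 1/(569257/96) = 96/569257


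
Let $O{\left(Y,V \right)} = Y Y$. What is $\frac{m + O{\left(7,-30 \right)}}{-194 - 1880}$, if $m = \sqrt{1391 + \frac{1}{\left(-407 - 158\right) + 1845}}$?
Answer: $- \frac{49}{2074} - \frac{\sqrt{8902405}}{165920} \approx -0.041609$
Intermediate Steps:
$O{\left(Y,V \right)} = Y^{2}$
$m = \frac{\sqrt{8902405}}{80}$ ($m = \sqrt{1391 + \frac{1}{\left(-407 - 158\right) + 1845}} = \sqrt{1391 + \frac{1}{-565 + 1845}} = \sqrt{1391 + \frac{1}{1280}} = \sqrt{\frac{1780481}{1280}} = \frac{\sqrt{8902405}}{80} \approx 37.296$)
$\frac{m + O{\left(7,-30 \right)}}{-194 - 1880} = \frac{\frac{\sqrt{8902405}}{80} + 7^{2}}{-194 - 1880} = \frac{\frac{\sqrt{8902405}}{80} + 49}{-2074} = \left(49 + \frac{\sqrt{8902405}}{80}\right) \left(- \frac{1}{2074}\right) = - \frac{49}{2074} - \frac{\sqrt{8902405}}{165920}$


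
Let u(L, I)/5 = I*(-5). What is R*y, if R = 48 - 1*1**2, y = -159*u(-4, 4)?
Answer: 747300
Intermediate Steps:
u(L, I) = -25*I (u(L, I) = 5*(I*(-5)) = 5*(-5*I) = -25*I)
y = 15900 (y = -(-3975)*4 = -159*(-100) = 15900)
R = 47 (R = 48 - 1*1 = 48 - 1 = 47)
R*y = 47*15900 = 747300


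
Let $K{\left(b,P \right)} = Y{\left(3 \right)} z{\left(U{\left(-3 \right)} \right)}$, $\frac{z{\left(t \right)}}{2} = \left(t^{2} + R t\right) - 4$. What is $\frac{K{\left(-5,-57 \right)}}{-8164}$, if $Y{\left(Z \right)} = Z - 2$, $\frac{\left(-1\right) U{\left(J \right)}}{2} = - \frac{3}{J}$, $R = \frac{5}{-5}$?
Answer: $- \frac{1}{2041} \approx -0.00048996$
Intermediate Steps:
$R = -1$ ($R = 5 \left(- \frac{1}{5}\right) = -1$)
$U{\left(J \right)} = \frac{6}{J}$ ($U{\left(J \right)} = - 2 \left(- \frac{3}{J}\right) = \frac{6}{J}$)
$z{\left(t \right)} = -8 - 2 t + 2 t^{2}$ ($z{\left(t \right)} = 2 \left(\left(t^{2} - t\right) - 4\right) = 2 \left(-4 + t^{2} - t\right) = -8 - 2 t + 2 t^{2}$)
$Y{\left(Z \right)} = -2 + Z$
$K{\left(b,P \right)} = 4$ ($K{\left(b,P \right)} = \left(-2 + 3\right) \left(-8 - 2 \frac{6}{-3} + 2 \left(\frac{6}{-3}\right)^{2}\right) = 1 \left(-8 - 2 \cdot 6 \left(- \frac{1}{3}\right) + 2 \left(6 \left(- \frac{1}{3}\right)\right)^{2}\right) = 1 \left(-8 - -4 + 2 \left(-2\right)^{2}\right) = 1 \left(-8 + 4 + 2 \cdot 4\right) = 1 \left(-8 + 4 + 8\right) = 1 \cdot 4 = 4$)
$\frac{K{\left(-5,-57 \right)}}{-8164} = \frac{4}{-8164} = 4 \left(- \frac{1}{8164}\right) = - \frac{1}{2041}$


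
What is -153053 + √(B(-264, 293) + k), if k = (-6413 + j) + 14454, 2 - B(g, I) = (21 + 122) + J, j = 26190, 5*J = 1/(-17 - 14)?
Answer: -153053 + √819012405/155 ≈ -1.5287e+5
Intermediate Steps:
J = -1/155 (J = 1/(5*(-17 - 14)) = (⅕)/(-31) = (⅕)*(-1/31) = -1/155 ≈ -0.0064516)
B(g, I) = -21854/155 (B(g, I) = 2 - ((21 + 122) - 1/155) = 2 - (143 - 1/155) = 2 - 1*22164/155 = 2 - 22164/155 = -21854/155)
k = 34231 (k = (-6413 + 26190) + 14454 = 19777 + 14454 = 34231)
-153053 + √(B(-264, 293) + k) = -153053 + √(-21854/155 + 34231) = -153053 + √(5283951/155) = -153053 + √819012405/155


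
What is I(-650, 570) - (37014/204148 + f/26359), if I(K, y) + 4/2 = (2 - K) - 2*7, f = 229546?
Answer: 1687283103559/2690568566 ≈ 627.11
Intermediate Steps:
I(K, y) = -14 - K (I(K, y) = -2 + ((2 - K) - 2*7) = -2 + ((2 - K) - 14) = -2 + (-12 - K) = -14 - K)
I(-650, 570) - (37014/204148 + f/26359) = (-14 - 1*(-650)) - (37014/204148 + 229546/26359) = (-14 + 650) - (37014*(1/204148) + 229546*(1/26359)) = 636 - (18507/102074 + 229546/26359) = 636 - 1*23918504417/2690568566 = 636 - 23918504417/2690568566 = 1687283103559/2690568566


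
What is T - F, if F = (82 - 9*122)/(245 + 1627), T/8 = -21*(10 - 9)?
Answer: -39185/234 ≈ -167.46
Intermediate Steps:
T = -168 (T = 8*(-21*(10 - 9)) = 8*(-21*1) = 8*(-21) = -168)
F = -127/234 (F = (82 - 1098)/1872 = -1016*1/1872 = -127/234 ≈ -0.54274)
T - F = -168 - 1*(-127/234) = -168 + 127/234 = -39185/234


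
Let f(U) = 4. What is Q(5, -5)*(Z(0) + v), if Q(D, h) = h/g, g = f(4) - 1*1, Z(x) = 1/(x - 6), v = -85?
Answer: 2555/18 ≈ 141.94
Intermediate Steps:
Z(x) = 1/(-6 + x)
g = 3 (g = 4 - 1*1 = 4 - 1 = 3)
Q(D, h) = h/3
Q(5, -5)*(Z(0) + v) = ((1/3)*(-5))*(1/(-6 + 0) - 85) = -5*(1/(-6) - 85)/3 = -5*(-1/6 - 85)/3 = -5/3*(-511/6) = 2555/18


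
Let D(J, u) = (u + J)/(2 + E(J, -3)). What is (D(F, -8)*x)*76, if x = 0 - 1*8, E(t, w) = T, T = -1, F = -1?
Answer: 5472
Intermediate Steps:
E(t, w) = -1
D(J, u) = J + u (D(J, u) = (u + J)/(2 - 1) = (J + u)/1 = (J + u)*1 = J + u)
x = -8 (x = 0 - 8 = -8)
(D(F, -8)*x)*76 = ((-1 - 8)*(-8))*76 = -9*(-8)*76 = 72*76 = 5472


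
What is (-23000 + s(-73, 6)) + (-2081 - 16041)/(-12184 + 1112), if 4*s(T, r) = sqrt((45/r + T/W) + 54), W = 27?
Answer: -127318939/5536 + 5*sqrt(762)/72 ≈ -22996.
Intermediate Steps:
s(T, r) = sqrt(54 + 45/r + T/27)/4 (s(T, r) = sqrt((45/r + T/27) + 54)/4 = sqrt(54 + 45/r + T/27)/4)
(-23000 + s(-73, 6)) + (-2081 - 16041)/(-12184 + 1112) = (-23000 + sqrt(4374 + 3*(-73) + 3645/6)/36) + (-2081 - 16041)/(-12184 + 1112) = (-23000 + sqrt(4374 - 219 + 3645*(1/6))/36) - 18122/(-11072) = (-23000 + sqrt(4374 - 219 + 1215/2)/36) - 18122*(-1/11072) = (-23000 + sqrt(9525/2)/36) + 9061/5536 = (-23000 + (5*sqrt(762)/2)/36) + 9061/5536 = (-23000 + 5*sqrt(762)/72) + 9061/5536 = -127318939/5536 + 5*sqrt(762)/72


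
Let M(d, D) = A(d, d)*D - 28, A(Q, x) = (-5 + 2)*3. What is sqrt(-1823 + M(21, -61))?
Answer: I*sqrt(1302) ≈ 36.083*I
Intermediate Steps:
A(Q, x) = -9 (A(Q, x) = -3*3 = -9)
M(d, D) = -28 - 9*D (M(d, D) = -9*D - 28 = -28 - 9*D)
sqrt(-1823 + M(21, -61)) = sqrt(-1823 + (-28 - 9*(-61))) = sqrt(-1823 + (-28 + 549)) = sqrt(-1823 + 521) = sqrt(-1302) = I*sqrt(1302)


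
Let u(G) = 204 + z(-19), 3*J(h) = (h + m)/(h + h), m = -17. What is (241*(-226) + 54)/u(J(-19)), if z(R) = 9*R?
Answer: -54412/33 ≈ -1648.8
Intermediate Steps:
J(h) = (-17 + h)/(6*h) (J(h) = ((h - 17)/(h + h))/3 = ((-17 + h)/((2*h)))/3 = ((-17 + h)*(1/(2*h)))/3 = ((-17 + h)/(2*h))/3 = (-17 + h)/(6*h))
u(G) = 33 (u(G) = 204 + 9*(-19) = 204 - 171 = 33)
(241*(-226) + 54)/u(J(-19)) = (241*(-226) + 54)/33 = (-54466 + 54)*(1/33) = -54412*1/33 = -54412/33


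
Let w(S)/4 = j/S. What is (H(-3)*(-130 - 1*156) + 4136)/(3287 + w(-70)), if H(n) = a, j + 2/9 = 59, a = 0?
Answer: 1302840/1034347 ≈ 1.2596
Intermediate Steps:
j = 529/9 (j = -2/9 + 59 = 529/9 ≈ 58.778)
H(n) = 0
w(S) = 2116/(9*S) (w(S) = 4*(529/(9*S)) = 2116/(9*S))
(H(-3)*(-130 - 1*156) + 4136)/(3287 + w(-70)) = (0*(-130 - 1*156) + 4136)/(3287 + (2116/9)/(-70)) = (0*(-130 - 156) + 4136)/(3287 + (2116/9)*(-1/70)) = (0*(-286) + 4136)/(3287 - 1058/315) = (0 + 4136)/(1034347/315) = 4136*(315/1034347) = 1302840/1034347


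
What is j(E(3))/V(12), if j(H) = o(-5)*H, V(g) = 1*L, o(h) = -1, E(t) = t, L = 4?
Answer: -¾ ≈ -0.75000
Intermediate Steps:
V(g) = 4 (V(g) = 1*4 = 4)
j(H) = -H
j(E(3))/V(12) = -1*3/4 = -3*¼ = -¾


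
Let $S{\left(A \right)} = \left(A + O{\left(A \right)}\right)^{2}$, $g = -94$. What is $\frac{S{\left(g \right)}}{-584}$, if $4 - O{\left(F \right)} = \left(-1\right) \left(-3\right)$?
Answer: $- \frac{8649}{584} \approx -14.81$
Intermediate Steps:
$O{\left(F \right)} = 1$ ($O{\left(F \right)} = 4 - \left(-1\right) \left(-3\right) = 4 - 3 = 1$)
$S{\left(A \right)} = \left(1 + A\right)^{2}$ ($S{\left(A \right)} = \left(A + 1\right)^{2} = \left(1 + A\right)^{2}$)
$\frac{S{\left(g \right)}}{-584} = \frac{\left(1 - 94\right)^{2}}{-584} = \left(-93\right)^{2} \left(- \frac{1}{584}\right) = 8649 \left(- \frac{1}{584}\right) = - \frac{8649}{584}$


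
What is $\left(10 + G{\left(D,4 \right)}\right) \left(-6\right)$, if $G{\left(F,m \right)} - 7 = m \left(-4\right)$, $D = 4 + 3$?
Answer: $-6$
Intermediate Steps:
$D = 7$
$G{\left(F,m \right)} = 7 - 4 m$ ($G{\left(F,m \right)} = 7 + m \left(-4\right) = 7 - 4 m$)
$\left(10 + G{\left(D,4 \right)}\right) \left(-6\right) = \left(10 + \left(7 - 16\right)\right) \left(-6\right) = \left(10 - 9\right) \left(-6\right) = 1 \left(-6\right) = -6$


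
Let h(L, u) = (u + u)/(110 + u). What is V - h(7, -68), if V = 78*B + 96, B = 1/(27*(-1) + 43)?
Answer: 17491/168 ≈ 104.11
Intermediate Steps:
h(L, u) = 2*u/(110 + u) (h(L, u) = (2*u)/(110 + u) = 2*u/(110 + u))
B = 1/16 (B = 1/(-27 + 43) = 1/16 ≈ 0.062500)
V = 807/8 (V = 78*(1/16) + 96 = 39/8 + 96 = 807/8 ≈ 100.88)
V - h(7, -68) = 807/8 - 2*(-68)/(110 - 68) = 807/8 - 2*(-68)/42 = 807/8 - 1*(-68/21) = 807/8 + 68/21 = 17491/168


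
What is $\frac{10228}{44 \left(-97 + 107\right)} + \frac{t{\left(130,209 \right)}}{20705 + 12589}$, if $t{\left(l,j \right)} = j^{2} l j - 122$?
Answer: $\frac{21772420673}{610390} \approx 35670.0$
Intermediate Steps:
$t{\left(l,j \right)} = -122 + l j^{3}$ ($t{\left(l,j \right)} = l j^{2} j - 122 = l j^{3} - 122 = -122 + l j^{3}$)
$\frac{10228}{44 \left(-97 + 107\right)} + \frac{t{\left(130,209 \right)}}{20705 + 12589} = \frac{10228}{44 \left(-97 + 107\right)} + \frac{-122 + 130 \cdot 209^{3}}{20705 + 12589} = \frac{10228}{44 \cdot 10} + \frac{-122 + 130 \cdot 9129329}{33294} = \frac{10228}{440} + \left(-122 + 1186812770\right) \frac{1}{33294} = 10228 \cdot \frac{1}{440} + 1186812648 \cdot \frac{1}{33294} = \frac{2557}{110} + \frac{197802108}{5549} = \frac{21772420673}{610390}$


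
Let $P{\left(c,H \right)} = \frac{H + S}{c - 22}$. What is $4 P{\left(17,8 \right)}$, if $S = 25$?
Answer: $- \frac{132}{5} \approx -26.4$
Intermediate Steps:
$P{\left(c,H \right)} = \frac{25 + H}{-22 + c}$ ($P{\left(c,H \right)} = \frac{H + 25}{c - 22} = \frac{25 + H}{-22 + c}$)
$4 P{\left(17,8 \right)} = 4 \frac{25 + 8}{-22 + 17} = 4 \frac{1}{-5} \cdot 33 = 4 \left(\left(- \frac{1}{5}\right) 33\right) = 4 \left(- \frac{33}{5}\right) = - \frac{132}{5}$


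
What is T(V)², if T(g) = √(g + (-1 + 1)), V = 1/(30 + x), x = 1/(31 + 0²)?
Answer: 31/931 ≈ 0.033298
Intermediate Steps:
x = 1/31 (x = 1/(31 + 0) = 1/31 ≈ 0.032258)
V = 31/931 (V = 1/(30 + 1/31) = 1/(931/31) = 31/931 ≈ 0.033298)
T(g) = √g (T(g) = √(g + 0) = √g)
T(V)² = (√(31/931))² = (√589/133)² = 31/931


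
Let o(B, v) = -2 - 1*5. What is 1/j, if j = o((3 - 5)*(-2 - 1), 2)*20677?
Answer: -1/144739 ≈ -6.9090e-6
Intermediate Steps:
o(B, v) = -7 (o(B, v) = -2 - 5 = -7)
j = -144739 (j = -7*20677 = -144739)
1/j = 1/(-144739) = -1/144739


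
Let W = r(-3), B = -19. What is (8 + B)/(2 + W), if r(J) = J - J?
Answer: -11/2 ≈ -5.5000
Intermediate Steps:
r(J) = 0
W = 0
(8 + B)/(2 + W) = (8 - 19)/(2 + 0) = -11/2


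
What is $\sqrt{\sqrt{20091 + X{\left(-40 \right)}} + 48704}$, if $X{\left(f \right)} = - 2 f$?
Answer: $\sqrt{48704 + \sqrt{20171}} \approx 221.01$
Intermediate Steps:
$\sqrt{\sqrt{20091 + X{\left(-40 \right)}} + 48704} = \sqrt{\sqrt{20091 - -80} + 48704} = \sqrt{\sqrt{20091 + 80} + 48704} = \sqrt{\sqrt{20171} + 48704} = \sqrt{48704 + \sqrt{20171}}$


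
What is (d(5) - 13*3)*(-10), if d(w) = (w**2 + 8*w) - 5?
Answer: -210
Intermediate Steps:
d(w) = -5 + w**2 + 8*w
(d(5) - 13*3)*(-10) = ((-5 + 5**2 + 8*5) - 13*3)*(-10) = ((-5 + 25 + 40) - 39)*(-10) = (60 - 39)*(-10) = 21*(-10) = -210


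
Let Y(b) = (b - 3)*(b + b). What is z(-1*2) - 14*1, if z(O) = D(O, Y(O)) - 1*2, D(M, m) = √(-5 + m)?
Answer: -16 + √15 ≈ -12.127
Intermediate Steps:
Y(b) = 2*b*(-3 + b) (Y(b) = (-3 + b)*(2*b) = 2*b*(-3 + b))
z(O) = -2 + √(-5 + 2*O*(-3 + O)) (z(O) = √(-5 + 2*O*(-3 + O)) - 1*2 = √(-5 + 2*O*(-3 + O)) - 2 = -2 + √(-5 + 2*O*(-3 + O)))
z(-1*2) - 14*1 = (-2 + √(-5 + 2*(-1*2)*(-3 - 1*2))) - 14*1 = (-2 + √(-5 + 2*(-2)*(-3 - 2))) - 14 = (-2 + √(-5 + 2*(-2)*(-5))) - 14 = (-2 + √(-5 + 20)) - 14 = (-2 + √15) - 14 = -16 + √15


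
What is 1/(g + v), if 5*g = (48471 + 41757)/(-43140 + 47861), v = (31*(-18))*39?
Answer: -23605/513601782 ≈ -4.5960e-5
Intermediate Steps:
v = -21762 (v = -558*39 = -21762)
g = 90228/23605 (g = ((48471 + 41757)/(-43140 + 47861))/5 = (90228/4721)/5 = (90228*(1/4721))/5 = (⅕)*(90228/4721) = 90228/23605 ≈ 3.8224)
1/(g + v) = 1/(90228/23605 - 21762) = 1/(-513601782/23605) = -23605/513601782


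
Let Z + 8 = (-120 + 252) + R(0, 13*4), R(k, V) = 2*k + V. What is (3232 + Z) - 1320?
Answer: 2088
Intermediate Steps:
R(k, V) = V + 2*k
Z = 176 (Z = -8 + ((-120 + 252) + (13*4 + 2*0)) = -8 + (132 + (52 + 0)) = -8 + (132 + 52) = -8 + 184 = 176)
(3232 + Z) - 1320 = (3232 + 176) - 1320 = 3408 - 1320 = 2088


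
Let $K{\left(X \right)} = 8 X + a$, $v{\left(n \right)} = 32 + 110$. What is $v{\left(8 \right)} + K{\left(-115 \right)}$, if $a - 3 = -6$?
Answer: $-781$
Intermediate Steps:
$v{\left(n \right)} = 142$
$a = -3$ ($a = 3 - 6 = -3$)
$K{\left(X \right)} = -3 + 8 X$ ($K{\left(X \right)} = 8 X - 3 = -3 + 8 X$)
$v{\left(8 \right)} + K{\left(-115 \right)} = 142 + \left(-3 + 8 \left(-115\right)\right) = 142 - 923 = -781$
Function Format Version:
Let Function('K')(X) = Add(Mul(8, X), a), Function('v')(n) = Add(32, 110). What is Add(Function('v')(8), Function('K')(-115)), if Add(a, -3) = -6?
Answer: -781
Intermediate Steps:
Function('v')(n) = 142
a = -3 (a = Add(3, -6) = -3)
Function('K')(X) = Add(-3, Mul(8, X)) (Function('K')(X) = Add(Mul(8, X), -3) = Add(-3, Mul(8, X)))
Add(Function('v')(8), Function('K')(-115)) = Add(142, Add(-3, Mul(8, -115))) = Add(142, Add(-3, -920)) = Add(142, -923) = -781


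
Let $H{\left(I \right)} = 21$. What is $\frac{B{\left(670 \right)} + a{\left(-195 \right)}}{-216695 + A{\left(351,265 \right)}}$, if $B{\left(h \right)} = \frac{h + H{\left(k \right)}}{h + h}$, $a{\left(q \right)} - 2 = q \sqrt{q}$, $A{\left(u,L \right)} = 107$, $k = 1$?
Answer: $- \frac{3371}{290227920} + \frac{65 i \sqrt{195}}{72196} \approx -1.1615 \cdot 10^{-5} + 0.012572 i$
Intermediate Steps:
$a{\left(q \right)} = 2 + q^{\frac{3}{2}}$ ($a{\left(q \right)} = 2 + q \sqrt{q} = 2 + q^{\frac{3}{2}}$)
$B{\left(h \right)} = \frac{21 + h}{2 h}$ ($B{\left(h \right)} = \frac{h + 21}{h + h} = \frac{21 + h}{2 h}$)
$\frac{B{\left(670 \right)} + a{\left(-195 \right)}}{-216695 + A{\left(351,265 \right)}} = \frac{\frac{21 + 670}{2 \cdot 670} + \left(2 + \left(-195\right)^{\frac{3}{2}}\right)}{-216695 + 107} = \frac{\frac{1}{2} \cdot \frac{1}{670} \cdot 691 + \left(2 - 195 i \sqrt{195}\right)}{-216588} = \left(\frac{691}{1340} + \left(2 - 195 i \sqrt{195}\right)\right) \left(- \frac{1}{216588}\right) = \left(\frac{3371}{1340} - 195 i \sqrt{195}\right) \left(- \frac{1}{216588}\right) = - \frac{3371}{290227920} + \frac{65 i \sqrt{195}}{72196}$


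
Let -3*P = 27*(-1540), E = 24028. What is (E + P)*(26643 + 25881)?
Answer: 1990029312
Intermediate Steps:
P = 13860 (P = -9*(-1540) = -⅓*(-41580) = 13860)
(E + P)*(26643 + 25881) = (24028 + 13860)*(26643 + 25881) = 37888*52524 = 1990029312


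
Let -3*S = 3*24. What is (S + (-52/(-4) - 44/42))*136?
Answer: -34408/21 ≈ -1638.5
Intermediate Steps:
S = -24 ≈ -24.000
(S + (-52/(-4) - 44/42))*136 = (-24 + (-52/(-4) - 44/42))*136 = (-24 + (-52*(-1/4) - 44*1/42))*136 = (-24 + (13 - 22/21))*136 = (-24 + 251/21)*136 = -253/21*136 = -34408/21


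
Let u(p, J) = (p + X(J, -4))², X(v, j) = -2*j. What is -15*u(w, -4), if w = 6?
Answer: -2940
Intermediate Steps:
u(p, J) = (8 + p)² (u(p, J) = (p - 2*(-4))² = (p + 8)² = (8 + p)²)
-15*u(w, -4) = -15*(8 + 6)² = -15*14² = -15*196 = -2940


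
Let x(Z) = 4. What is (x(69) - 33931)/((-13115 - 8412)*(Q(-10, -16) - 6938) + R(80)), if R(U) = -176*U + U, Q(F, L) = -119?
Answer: -11309/50634013 ≈ -0.00022335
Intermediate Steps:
R(U) = -175*U
(x(69) - 33931)/((-13115 - 8412)*(Q(-10, -16) - 6938) + R(80)) = (4 - 33931)/((-13115 - 8412)*(-119 - 6938) - 175*80) = -33927/(-21527*(-7057) - 14000) = -33927/(151916039 - 14000) = -33927/151902039 = -33927*1/151902039 = -11309/50634013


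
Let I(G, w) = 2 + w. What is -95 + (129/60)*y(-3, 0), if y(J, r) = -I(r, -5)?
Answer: -1771/20 ≈ -88.550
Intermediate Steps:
y(J, r) = 3 (y(J, r) = -(2 - 5) = -1*(-3) = 3)
-95 + (129/60)*y(-3, 0) = -95 + (129/60)*3 = -95 + (129*(1/60))*3 = -95 + (43/20)*3 = -95 + 129/20 = -1771/20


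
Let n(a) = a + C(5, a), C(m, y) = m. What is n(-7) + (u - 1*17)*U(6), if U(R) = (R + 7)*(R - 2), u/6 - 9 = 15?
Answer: 6602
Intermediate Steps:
u = 144 (u = 54 + 6*15 = 54 + 90 = 144)
n(a) = 5 + a (n(a) = a + 5 = 5 + a)
U(R) = (-2 + R)*(7 + R) (U(R) = (7 + R)*(-2 + R) = (-2 + R)*(7 + R))
n(-7) + (u - 1*17)*U(6) = (5 - 7) + (144 - 1*17)*(-14 + 6² + 5*6) = -2 + (144 - 17)*(-14 + 36 + 30) = -2 + 127*52 = -2 + 6604 = 6602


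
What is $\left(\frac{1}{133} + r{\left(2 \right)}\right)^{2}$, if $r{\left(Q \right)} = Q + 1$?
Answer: $\frac{160000}{17689} \approx 9.0452$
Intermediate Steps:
$r{\left(Q \right)} = 1 + Q$
$\left(\frac{1}{133} + r{\left(2 \right)}\right)^{2} = \left(\frac{1}{133} + \left(1 + 2\right)\right)^{2} = \left(\frac{1}{133} + 3\right)^{2} = \left(\frac{400}{133}\right)^{2} = \frac{160000}{17689}$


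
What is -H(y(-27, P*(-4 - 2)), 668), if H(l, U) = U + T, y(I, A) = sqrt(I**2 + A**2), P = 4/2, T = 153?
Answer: -821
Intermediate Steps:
P = 2 (P = 4*(1/2) = 2)
y(I, A) = sqrt(A**2 + I**2)
H(l, U) = 153 + U (H(l, U) = U + 153 = 153 + U)
-H(y(-27, P*(-4 - 2)), 668) = -(153 + 668) = -1*821 = -821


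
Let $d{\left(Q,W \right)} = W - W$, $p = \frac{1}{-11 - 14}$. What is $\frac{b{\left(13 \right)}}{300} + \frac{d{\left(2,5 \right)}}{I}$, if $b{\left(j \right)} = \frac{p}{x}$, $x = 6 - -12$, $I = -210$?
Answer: $- \frac{1}{135000} \approx -7.4074 \cdot 10^{-6}$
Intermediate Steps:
$p = - \frac{1}{25}$ ($p = \frac{1}{-25} = - \frac{1}{25} \approx -0.04$)
$x = 18$ ($x = 6 + 12 = 18$)
$d{\left(Q,W \right)} = 0$
$b{\left(j \right)} = - \frac{1}{450}$ ($b{\left(j \right)} = - \frac{1}{25 \cdot 18} = \left(- \frac{1}{25}\right) \frac{1}{18} = - \frac{1}{450}$)
$\frac{b{\left(13 \right)}}{300} + \frac{d{\left(2,5 \right)}}{I} = - \frac{1}{450 \cdot 300} + \frac{0}{-210} = \left(- \frac{1}{450}\right) \frac{1}{300} + 0 \left(- \frac{1}{210}\right) = - \frac{1}{135000} + 0 = - \frac{1}{135000}$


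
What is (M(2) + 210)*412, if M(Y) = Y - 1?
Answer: 86932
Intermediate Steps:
M(Y) = -1 + Y
(M(2) + 210)*412 = ((-1 + 2) + 210)*412 = (1 + 210)*412 = 211*412 = 86932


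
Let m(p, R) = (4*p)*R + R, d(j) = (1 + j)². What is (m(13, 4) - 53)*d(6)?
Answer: 7791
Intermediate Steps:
m(p, R) = R + 4*R*p (m(p, R) = 4*R*p + R = R + 4*R*p)
(m(13, 4) - 53)*d(6) = (4*(1 + 4*13) - 53)*(1 + 6)² = (4*(1 + 52) - 53)*7² = (4*53 - 53)*49 = (212 - 53)*49 = 159*49 = 7791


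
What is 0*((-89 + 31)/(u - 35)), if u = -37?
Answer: 0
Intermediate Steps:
0*((-89 + 31)/(u - 35)) = 0*((-89 + 31)/(-37 - 35)) = 0*(-58/(-72)) = 0*(-58*(-1/72)) = 0*(29/36) = 0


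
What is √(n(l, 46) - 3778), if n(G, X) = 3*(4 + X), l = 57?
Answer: 2*I*√907 ≈ 60.233*I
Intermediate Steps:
n(G, X) = 12 + 3*X
√(n(l, 46) - 3778) = √((12 + 3*46) - 3778) = √((12 + 138) - 3778) = √(150 - 3778) = √(-3628) = 2*I*√907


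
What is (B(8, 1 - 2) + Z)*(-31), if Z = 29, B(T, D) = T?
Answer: -1147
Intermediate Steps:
(B(8, 1 - 2) + Z)*(-31) = (8 + 29)*(-31) = 37*(-31) = -1147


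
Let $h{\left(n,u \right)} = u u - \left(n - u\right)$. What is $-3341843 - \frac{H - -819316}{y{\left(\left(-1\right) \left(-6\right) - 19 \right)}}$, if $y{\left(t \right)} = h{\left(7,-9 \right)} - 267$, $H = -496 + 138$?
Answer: $- \frac{337116664}{101} \approx -3.3378 \cdot 10^{6}$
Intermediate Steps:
$H = -358$
$h{\left(n,u \right)} = u + u^{2} - n$ ($h{\left(n,u \right)} = u^{2} - \left(n - u\right) = u + u^{2} - n$)
$y{\left(t \right)} = -202$ ($y{\left(t \right)} = \left(-9 + \left(-9\right)^{2} - 7\right) - 267 = \left(-9 + 81 - 7\right) - 267 = 65 - 267 = -202$)
$-3341843 - \frac{H - -819316}{y{\left(\left(-1\right) \left(-6\right) - 19 \right)}} = -3341843 - \frac{-358 - -819316}{-202} = -3341843 - \left(-358 + 819316\right) \left(- \frac{1}{202}\right) = -3341843 - 818958 \left(- \frac{1}{202}\right) = -3341843 - - \frac{409479}{101} = -3341843 + \frac{409479}{101} = - \frac{337116664}{101}$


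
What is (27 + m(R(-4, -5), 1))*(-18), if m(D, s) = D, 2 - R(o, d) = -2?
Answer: -558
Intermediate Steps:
R(o, d) = 4 (R(o, d) = 2 - 1*(-2) = 2 + 2 = 4)
(27 + m(R(-4, -5), 1))*(-18) = (27 + 4)*(-18) = 31*(-18) = -558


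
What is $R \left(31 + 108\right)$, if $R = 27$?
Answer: $3753$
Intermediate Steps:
$R \left(31 + 108\right) = 27 \left(31 + 108\right) = 27 \cdot 139 = 3753$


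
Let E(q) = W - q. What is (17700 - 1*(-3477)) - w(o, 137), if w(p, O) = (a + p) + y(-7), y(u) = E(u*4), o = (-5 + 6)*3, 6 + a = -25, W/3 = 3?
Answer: 21168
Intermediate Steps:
W = 9 (W = 3*3 = 9)
a = -31 (a = -6 - 25 = -31)
E(q) = 9 - q
o = 3 (o = 1*3 = 3)
y(u) = 9 - 4*u (y(u) = 9 - u*4 = 9 - 4*u)
w(p, O) = 6 + p (w(p, O) = (-31 + p) + (9 - 4*(-7)) = (-31 + p) + (9 + 28) = (-31 + p) + 37 = 6 + p)
(17700 - 1*(-3477)) - w(o, 137) = (17700 - 1*(-3477)) - (6 + 3) = (17700 + 3477) - 1*9 = 21177 - 9 = 21168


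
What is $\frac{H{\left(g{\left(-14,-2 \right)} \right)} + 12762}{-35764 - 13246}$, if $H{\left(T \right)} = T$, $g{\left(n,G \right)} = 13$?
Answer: $- \frac{2555}{9802} \approx -0.26066$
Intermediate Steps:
$\frac{H{\left(g{\left(-14,-2 \right)} \right)} + 12762}{-35764 - 13246} = \frac{13 + 12762}{-35764 - 13246} = \frac{12775}{-49010} = 12775 \left(- \frac{1}{49010}\right) = - \frac{2555}{9802}$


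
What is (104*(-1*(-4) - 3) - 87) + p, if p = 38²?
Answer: 1461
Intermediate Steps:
p = 1444
(104*(-1*(-4) - 3) - 87) + p = (104*(-1*(-4) - 3) - 87) + 1444 = (104*(4 - 3) - 87) + 1444 = (104*1 - 87) + 1444 = (104 - 87) + 1444 = 17 + 1444 = 1461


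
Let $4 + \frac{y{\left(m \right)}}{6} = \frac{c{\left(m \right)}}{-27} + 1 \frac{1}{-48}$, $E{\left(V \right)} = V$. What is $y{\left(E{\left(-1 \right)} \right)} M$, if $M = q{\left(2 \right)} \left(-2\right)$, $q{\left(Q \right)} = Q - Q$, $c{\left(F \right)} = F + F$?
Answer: $0$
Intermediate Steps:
$c{\left(F \right)} = 2 F$
$q{\left(Q \right)} = 0$
$y{\left(m \right)} = - \frac{193}{8} - \frac{4 m}{9}$ ($y{\left(m \right)} = -24 + 6 \left(\frac{2 m}{-27} + 1 \frac{1}{-48}\right) = -24 + 6 \left(2 m \left(- \frac{1}{27}\right) + 1 \left(- \frac{1}{48}\right)\right) = -24 + 6 \left(- \frac{2 m}{27} - \frac{1}{48}\right) = -24 + 6 \left(- \frac{1}{48} - \frac{2 m}{27}\right) = -24 - \left(\frac{1}{8} + \frac{4 m}{9}\right) = - \frac{193}{8} - \frac{4 m}{9}$)
$M = 0$ ($M = 0 \left(-2\right) = 0$)
$y{\left(E{\left(-1 \right)} \right)} M = \left(- \frac{193}{8} - - \frac{4}{9}\right) 0 = \left(- \frac{193}{8} + \frac{4}{9}\right) 0 = \left(- \frac{1705}{72}\right) 0 = 0$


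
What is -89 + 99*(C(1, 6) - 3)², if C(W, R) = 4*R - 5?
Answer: 25255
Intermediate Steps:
C(W, R) = -5 + 4*R
-89 + 99*(C(1, 6) - 3)² = -89 + 99*((-5 + 4*6) - 3)² = -89 + 99*((-5 + 24) - 3)² = -89 + 99*(19 - 3)² = -89 + 99*16² = -89 + 99*256 = -89 + 25344 = 25255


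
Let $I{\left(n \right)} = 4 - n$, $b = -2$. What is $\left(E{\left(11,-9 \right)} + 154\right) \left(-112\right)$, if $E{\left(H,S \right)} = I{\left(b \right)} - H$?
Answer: $-16688$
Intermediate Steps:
$E{\left(H,S \right)} = 6 - H$ ($E{\left(H,S \right)} = \left(4 - -2\right) - H = \left(4 + 2\right) - H = 6 - H$)
$\left(E{\left(11,-9 \right)} + 154\right) \left(-112\right) = \left(\left(6 - 11\right) + 154\right) \left(-112\right) = \left(-5 + 154\right) \left(-112\right) = 149 \left(-112\right) = -16688$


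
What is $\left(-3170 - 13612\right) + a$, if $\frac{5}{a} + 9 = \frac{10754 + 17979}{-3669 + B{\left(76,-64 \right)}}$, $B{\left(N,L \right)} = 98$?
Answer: $- \frac{1021571759}{60872} \approx -16782.0$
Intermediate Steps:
$a = - \frac{17855}{60872}$ ($a = \frac{5}{-9 + \frac{10754 + 17979}{-3669 + 98}} = \frac{5}{-9 + \frac{28733}{-3571}} = \frac{5}{-9 + 28733 \left(- \frac{1}{3571}\right)} = \frac{5}{-9 - \frac{28733}{3571}} = \frac{5}{- \frac{60872}{3571}} = 5 \left(- \frac{3571}{60872}\right) = - \frac{17855}{60872} \approx -0.29332$)
$\left(-3170 - 13612\right) + a = \left(-3170 - 13612\right) - \frac{17855}{60872} = -16782 - \frac{17855}{60872} = - \frac{1021571759}{60872}$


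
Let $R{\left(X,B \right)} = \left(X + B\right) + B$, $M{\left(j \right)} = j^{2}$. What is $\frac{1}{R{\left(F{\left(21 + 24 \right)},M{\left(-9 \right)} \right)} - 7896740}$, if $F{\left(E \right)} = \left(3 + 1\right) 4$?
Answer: $- \frac{1}{7896562} \approx -1.2664 \cdot 10^{-7}$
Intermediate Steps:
$F{\left(E \right)} = 16$ ($F{\left(E \right)} = 4 \cdot 4 = 16$)
$R{\left(X,B \right)} = X + 2 B$ ($R{\left(X,B \right)} = \left(B + X\right) + B = X + 2 B$)
$\frac{1}{R{\left(F{\left(21 + 24 \right)},M{\left(-9 \right)} \right)} - 7896740} = \frac{1}{\left(16 + 2 \left(-9\right)^{2}\right) - 7896740} = \frac{1}{\left(16 + 2 \cdot 81\right) - 7896740} = \frac{1}{\left(16 + 162\right) - 7896740} = \frac{1}{178 - 7896740} = \frac{1}{-7896562} = - \frac{1}{7896562}$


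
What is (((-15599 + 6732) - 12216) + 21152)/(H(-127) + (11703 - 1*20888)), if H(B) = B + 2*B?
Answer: -69/9566 ≈ -0.0072130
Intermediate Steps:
H(B) = 3*B
(((-15599 + 6732) - 12216) + 21152)/(H(-127) + (11703 - 1*20888)) = (((-15599 + 6732) - 12216) + 21152)/(3*(-127) + (11703 - 1*20888)) = ((-8867 - 12216) + 21152)/(-381 + (11703 - 20888)) = (-21083 + 21152)/(-381 - 9185) = 69/(-9566) = 69*(-1/9566) = -69/9566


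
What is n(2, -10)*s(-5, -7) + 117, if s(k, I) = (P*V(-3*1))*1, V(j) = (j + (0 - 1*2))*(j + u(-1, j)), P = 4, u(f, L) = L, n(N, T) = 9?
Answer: 1197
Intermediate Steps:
V(j) = 2*j*(-2 + j) (V(j) = (j + (0 - 1*2))*(j + j) = (j + (0 - 2))*(2*j) = (j - 2)*(2*j) = (-2 + j)*(2*j) = 2*j*(-2 + j))
s(k, I) = 120 (s(k, I) = (4*(2*(-3*1)*(-2 - 3*1)))*1 = (4*(2*(-3)*(-2 - 3)))*1 = (4*(2*(-3)*(-5)))*1 = (4*30)*1 = 120*1 = 120)
n(2, -10)*s(-5, -7) + 117 = 9*120 + 117 = 1080 + 117 = 1197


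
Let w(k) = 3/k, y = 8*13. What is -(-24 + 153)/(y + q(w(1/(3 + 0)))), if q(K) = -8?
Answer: -43/32 ≈ -1.3438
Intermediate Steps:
y = 104
-(-24 + 153)/(y + q(w(1/(3 + 0)))) = -(-24 + 153)/(104 - 8) = -129/96 = -1*43/32 = -43/32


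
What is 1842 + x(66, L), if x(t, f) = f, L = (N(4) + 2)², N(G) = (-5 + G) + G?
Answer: 1867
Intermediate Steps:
N(G) = -5 + 2*G
L = 25 (L = ((-5 + 2*4) + 2)² = ((-5 + 8) + 2)² = (3 + 2)² = 5² = 25)
1842 + x(66, L) = 1842 + 25 = 1867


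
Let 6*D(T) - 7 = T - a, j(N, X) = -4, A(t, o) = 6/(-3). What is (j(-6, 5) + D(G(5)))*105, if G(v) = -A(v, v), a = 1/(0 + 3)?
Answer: -805/3 ≈ -268.33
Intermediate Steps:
A(t, o) = -2 (A(t, o) = 6*(-1/3) = -2)
a = 1/3 ≈ 0.33333
G(v) = 2 (G(v) = -1*(-2) = 2)
D(T) = 10/9 + T/6 (D(T) = 7/6 + (T - 1*1/3)/6 = 7/6 + (T - 1/3)/6 = 7/6 + (-1/3 + T)/6 = 7/6 + (-1/18 + T/6) = 10/9 + T/6)
(j(-6, 5) + D(G(5)))*105 = (-4 + (10/9 + (1/6)*2))*105 = (-4 + (10/9 + 1/3))*105 = (-4 + 13/9)*105 = -23/9*105 = -805/3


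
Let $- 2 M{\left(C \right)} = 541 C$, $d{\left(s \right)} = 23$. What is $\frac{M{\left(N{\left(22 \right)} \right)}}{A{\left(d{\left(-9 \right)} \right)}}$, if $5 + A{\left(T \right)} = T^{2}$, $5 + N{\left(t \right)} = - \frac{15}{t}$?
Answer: $\frac{67625}{23056} \approx 2.9331$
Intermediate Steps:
$N{\left(t \right)} = -5 - \frac{15}{t}$
$M{\left(C \right)} = - \frac{541 C}{2}$
$A{\left(T \right)} = -5 + T^{2}$
$\frac{M{\left(N{\left(22 \right)} \right)}}{A{\left(d{\left(-9 \right)} \right)}} = \frac{\left(- \frac{541}{2}\right) \left(-5 - \frac{15}{22}\right)}{-5 + 23^{2}} = \frac{\left(- \frac{541}{2}\right) \left(-5 - \frac{15}{22}\right)}{-5 + 529} = \frac{\left(- \frac{541}{2}\right) \left(-5 - \frac{15}{22}\right)}{524} = \left(- \frac{541}{2}\right) \left(- \frac{125}{22}\right) \frac{1}{524} = \frac{67625}{44} \cdot \frac{1}{524} = \frac{67625}{23056}$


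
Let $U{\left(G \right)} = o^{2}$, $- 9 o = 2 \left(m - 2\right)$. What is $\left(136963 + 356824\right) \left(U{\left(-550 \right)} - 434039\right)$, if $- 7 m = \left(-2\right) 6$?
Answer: $- \frac{121521035369275}{567} \approx -2.1432 \cdot 10^{11}$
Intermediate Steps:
$m = \frac{12}{7}$ ($m = - \frac{\left(-2\right) 6}{7} = \left(- \frac{1}{7}\right) \left(-12\right) = \frac{12}{7} \approx 1.7143$)
$o = \frac{4}{63}$ ($o = - \frac{2 \left(\frac{12}{7} - 2\right)}{9} = - \frac{2 \left(- \frac{2}{7}\right)}{9} = \left(- \frac{1}{9}\right) \left(- \frac{4}{7}\right) = \frac{4}{63} \approx 0.063492$)
$U{\left(G \right)} = \frac{16}{3969}$ ($U{\left(G \right)} = \left(\frac{4}{63}\right)^{2} = \frac{16}{3969}$)
$\left(136963 + 356824\right) \left(U{\left(-550 \right)} - 434039\right) = \left(136963 + 356824\right) \left(\frac{16}{3969} - 434039\right) = 493787 \left(- \frac{1722700775}{3969}\right) = - \frac{121521035369275}{567}$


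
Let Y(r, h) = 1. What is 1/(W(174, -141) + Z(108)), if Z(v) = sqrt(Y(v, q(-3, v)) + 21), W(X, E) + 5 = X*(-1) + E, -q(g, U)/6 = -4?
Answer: -160/51189 - sqrt(22)/102378 ≈ -0.0031715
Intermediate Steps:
q(g, U) = 24 (q(g, U) = -6*(-4) = 24)
W(X, E) = -5 + E - X (W(X, E) = -5 + (X*(-1) + E) = -5 + (-X + E) = -5 + (E - X) = -5 + E - X)
Z(v) = sqrt(22) (Z(v) = sqrt(1 + 21) = sqrt(22))
1/(W(174, -141) + Z(108)) = 1/((-5 - 141 - 1*174) + sqrt(22)) = 1/((-5 - 141 - 174) + sqrt(22)) = 1/(-320 + sqrt(22))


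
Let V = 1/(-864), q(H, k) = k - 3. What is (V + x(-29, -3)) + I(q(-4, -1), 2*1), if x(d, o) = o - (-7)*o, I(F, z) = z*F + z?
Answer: -25921/864 ≈ -30.001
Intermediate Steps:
q(H, k) = -3 + k
I(F, z) = z + F*z (I(F, z) = F*z + z = z + F*z)
x(d, o) = 8*o (x(d, o) = o + 7*o = 8*o)
V = -1/864 ≈ -0.0011574
(V + x(-29, -3)) + I(q(-4, -1), 2*1) = (-1/864 + 8*(-3)) + (2*1)*(1 + (-3 - 1)) = (-1/864 - 24) + 2*(1 - 4) = -20737/864 + 2*(-3) = -20737/864 - 6 = -25921/864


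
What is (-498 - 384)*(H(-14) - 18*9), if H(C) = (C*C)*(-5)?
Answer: 1007244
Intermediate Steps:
H(C) = -5*C² (H(C) = C²*(-5) = -5*C²)
(-498 - 384)*(H(-14) - 18*9) = (-498 - 384)*(-5*(-14)² - 18*9) = -882*(-5*196 - 162) = -882*(-980 - 162) = -882*(-1142) = 1007244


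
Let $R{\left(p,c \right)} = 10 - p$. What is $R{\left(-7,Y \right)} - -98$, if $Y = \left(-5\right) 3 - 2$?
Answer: $115$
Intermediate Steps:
$Y = -17$ ($Y = -15 - 2 = -17$)
$R{\left(-7,Y \right)} - -98 = \left(10 - -7\right) - -98 = \left(10 + 7\right) + 98 = 17 + 98 = 115$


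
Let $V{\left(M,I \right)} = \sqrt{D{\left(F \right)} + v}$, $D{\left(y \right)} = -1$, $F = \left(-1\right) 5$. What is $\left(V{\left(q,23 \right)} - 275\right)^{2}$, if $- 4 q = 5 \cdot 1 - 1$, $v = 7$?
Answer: $\left(275 - \sqrt{6}\right)^{2} \approx 74284.0$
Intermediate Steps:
$F = -5$
$q = -1$ ($q = - \frac{5 \cdot 1 - 1}{4} = - \frac{5 - 1}{4} = \left(- \frac{1}{4}\right) 4 = -1$)
$V{\left(M,I \right)} = \sqrt{6}$ ($V{\left(M,I \right)} = \sqrt{-1 + 7} = \sqrt{6}$)
$\left(V{\left(q,23 \right)} - 275\right)^{2} = \left(\sqrt{6} - 275\right)^{2} = \left(-275 + \sqrt{6}\right)^{2}$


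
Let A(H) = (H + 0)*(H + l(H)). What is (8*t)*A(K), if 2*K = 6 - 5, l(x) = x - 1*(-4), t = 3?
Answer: 60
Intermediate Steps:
l(x) = 4 + x (l(x) = x + 4 = 4 + x)
K = ½ (K = (6 - 5)/2 = (½)*1 = ½ ≈ 0.50000)
A(H) = H*(4 + 2*H) (A(H) = (H + 0)*(H + (4 + H)) = H*(4 + 2*H))
(8*t)*A(K) = (8*3)*(2*(½)*(2 + ½)) = 24*(2*(½)*(5/2)) = 24*(5/2) = 60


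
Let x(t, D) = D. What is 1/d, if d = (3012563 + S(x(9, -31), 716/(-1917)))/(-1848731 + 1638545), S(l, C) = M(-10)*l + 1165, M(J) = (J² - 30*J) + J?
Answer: -35031/500273 ≈ -0.070024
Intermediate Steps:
M(J) = J² - 29*J
S(l, C) = 1165 + 390*l (S(l, C) = (-10*(-29 - 10))*l + 1165 = (-10*(-39))*l + 1165 = 390*l + 1165 = 1165 + 390*l)
d = -500273/35031 (d = (3012563 + (1165 + 390*(-31)))/(-1848731 + 1638545) = (3012563 + (1165 - 12090))/(-210186) = (3012563 - 10925)*(-1/210186) = 3001638*(-1/210186) = -500273/35031 ≈ -14.281)
1/d = 1/(-500273/35031) = -35031/500273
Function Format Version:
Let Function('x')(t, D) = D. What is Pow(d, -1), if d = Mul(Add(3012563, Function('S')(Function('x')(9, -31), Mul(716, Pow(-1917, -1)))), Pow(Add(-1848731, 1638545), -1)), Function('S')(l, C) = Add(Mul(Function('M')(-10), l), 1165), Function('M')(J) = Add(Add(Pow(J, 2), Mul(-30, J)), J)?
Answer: Rational(-35031, 500273) ≈ -0.070024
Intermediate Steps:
Function('M')(J) = Add(Pow(J, 2), Mul(-29, J))
Function('S')(l, C) = Add(1165, Mul(390, l)) (Function('S')(l, C) = Add(Mul(Mul(-10, Add(-29, -10)), l), 1165) = Add(Mul(Mul(-10, -39), l), 1165) = Add(Mul(390, l), 1165) = Add(1165, Mul(390, l)))
d = Rational(-500273, 35031) (d = Mul(Add(3012563, Add(1165, Mul(390, -31))), Pow(Add(-1848731, 1638545), -1)) = Mul(Add(3012563, Add(1165, -12090)), Pow(-210186, -1)) = Mul(Add(3012563, -10925), Rational(-1, 210186)) = Mul(3001638, Rational(-1, 210186)) = Rational(-500273, 35031) ≈ -14.281)
Pow(d, -1) = Pow(Rational(-500273, 35031), -1) = Rational(-35031, 500273)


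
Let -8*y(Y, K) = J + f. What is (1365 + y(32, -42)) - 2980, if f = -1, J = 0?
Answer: -12919/8 ≈ -1614.9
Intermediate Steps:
y(Y, K) = 1/8 (y(Y, K) = -(0 - 1)/8 = -1/8*(-1) = 1/8)
(1365 + y(32, -42)) - 2980 = (1365 + 1/8) - 2980 = 10921/8 - 2980 = -12919/8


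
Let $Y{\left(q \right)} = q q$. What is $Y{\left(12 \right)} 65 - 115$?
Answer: $9245$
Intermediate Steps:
$Y{\left(q \right)} = q^{2}$
$Y{\left(12 \right)} 65 - 115 = 12^{2} \cdot 65 - 115 = 144 \cdot 65 - 115 = 9360 - 115 = 9245$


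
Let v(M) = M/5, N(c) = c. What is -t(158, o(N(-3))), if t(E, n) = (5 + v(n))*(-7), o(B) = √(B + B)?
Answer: 35 + 7*I*√6/5 ≈ 35.0 + 3.4293*I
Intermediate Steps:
o(B) = √2*√B (o(B) = √(2*B) = √2*√B)
v(M) = M/5 (v(M) = M*(⅕) = M/5)
t(E, n) = -35 - 7*n/5 (t(E, n) = (5 + n/5)*(-7) = -35 - 7*n/5)
-t(158, o(N(-3))) = -(-35 - 7*√2*√(-3)/5) = -(-35 - 7*√2*I*√3/5) = -(-35 - 7*I*√6/5) = 35 + 7*I*√6/5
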